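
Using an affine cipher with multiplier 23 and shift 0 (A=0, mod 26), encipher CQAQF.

C(2): 23·2+0=46≡20 → U
Q(16): 23·16+0=368≡4 → E
A(0): 23·0+0=0 → A
Q(16): 23·16+0=368≡4 → E
F(5): 23·5+0=115≡11 → L

UEAEL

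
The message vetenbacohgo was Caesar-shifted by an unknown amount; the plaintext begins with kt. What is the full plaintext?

ktitcqprdwvd

From the crib: v(21)−k(10)=11, so the shift is 11.
Subtract 11 from each ciphertext letter:
v(21): 21−11=10 → k
e(4): 4−11=-7≡19 → t
t(19): 19−11=8 → i
e(4): 4−11=-7≡19 → t
n(13): 13−11=2 → c
b(1): 1−11=-10≡16 → q
a(0): 0−11=-11≡15 → p
c(2): 2−11=-9≡17 → r
o(14): 14−11=3 → d
h(7): 7−11=-4≡22 → w
g(6): 6−11=-5≡21 → v
o(14): 14−11=3 → d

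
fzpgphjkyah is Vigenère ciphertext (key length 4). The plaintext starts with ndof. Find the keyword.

swbb

Subtract each crib letter from the matching ciphertext letter (mod 26):
f(5)−n(13)=-8≡18 → s
z(25)−d(3)=22 → w
p(15)−o(14)=1 → b
g(6)−f(5)=1 → b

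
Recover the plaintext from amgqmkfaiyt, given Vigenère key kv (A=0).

Repeat the key across the ciphertext: kvkvkvkvkvk
a(0)−k(10): -10≡16 → q
m(12)−v(21): -9≡17 → r
g(6)−k(10): -4≡22 → w
q(16)−v(21): -5≡21 → v
m(12)−k(10): 2 → c
k(10)−v(21): -11≡15 → p
f(5)−k(10): -5≡21 → v
a(0)−v(21): -21≡5 → f
i(8)−k(10): -2≡24 → y
y(24)−v(21): 3 → d
t(19)−k(10): 9 → j

qrwvcpvfydj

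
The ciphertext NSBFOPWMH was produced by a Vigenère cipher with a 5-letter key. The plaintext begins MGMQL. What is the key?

BMPPD

Subtract each crib letter from the matching ciphertext letter (mod 26):
N(13)−M(12)=1 → B
S(18)−G(6)=12 → M
B(1)−M(12)=-11≡15 → P
F(5)−Q(16)=-11≡15 → P
O(14)−L(11)=3 → D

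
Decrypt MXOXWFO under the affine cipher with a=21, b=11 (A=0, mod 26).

The inverse of 21 mod 26 is 5, since 21·5=105≡1. Apply D(y)=5·(y−11) mod 26:
M(12): 5·(12−11)=5 → F
X(23): 5·(23−11)=60≡8 → I
O(14): 5·(14−11)=15 → P
X(23): 5·(23−11)=60≡8 → I
W(22): 5·(22−11)=55≡3 → D
F(5): 5·(5−11)=-30≡22 → W
O(14): 5·(14−11)=15 → P

FIPIDWP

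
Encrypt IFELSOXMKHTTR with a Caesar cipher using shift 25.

I(8): 8+25=33≡7 → H
F(5): 5+25=30≡4 → E
E(4): 4+25=29≡3 → D
L(11): 11+25=36≡10 → K
S(18): 18+25=43≡17 → R
O(14): 14+25=39≡13 → N
X(23): 23+25=48≡22 → W
M(12): 12+25=37≡11 → L
K(10): 10+25=35≡9 → J
H(7): 7+25=32≡6 → G
T(19): 19+25=44≡18 → S
T(19): 19+25=44≡18 → S
R(17): 17+25=42≡16 → Q

HEDKRNWLJGSSQ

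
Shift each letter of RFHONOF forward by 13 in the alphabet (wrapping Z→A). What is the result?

R(17): 17+13=30≡4 → E
F(5): 5+13=18 → S
H(7): 7+13=20 → U
O(14): 14+13=27≡1 → B
N(13): 13+13=26≡0 → A
O(14): 14+13=27≡1 → B
F(5): 5+13=18 → S

ESUBABS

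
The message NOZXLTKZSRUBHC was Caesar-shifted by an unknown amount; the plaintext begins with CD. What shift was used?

11

From the crib: N(13)−C(2)=11, so the shift is 11.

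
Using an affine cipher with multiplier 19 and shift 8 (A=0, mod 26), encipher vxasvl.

v(21): 19·21+8=407≡17 → r
x(23): 19·23+8=445≡3 → d
a(0): 19·0+8=8 → i
s(18): 19·18+8=350≡12 → m
v(21): 19·21+8=407≡17 → r
l(11): 19·11+8=217≡9 → j

rdimrj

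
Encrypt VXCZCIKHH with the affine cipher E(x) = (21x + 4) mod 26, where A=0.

V(21): 21·21+4=445≡3 → D
X(23): 21·23+4=487≡19 → T
C(2): 21·2+4=46≡20 → U
Z(25): 21·25+4=529≡9 → J
C(2): 21·2+4=46≡20 → U
I(8): 21·8+4=172≡16 → Q
K(10): 21·10+4=214≡6 → G
H(7): 21·7+4=151≡21 → V
H(7): 21·7+4=151≡21 → V

DTUJUQGVV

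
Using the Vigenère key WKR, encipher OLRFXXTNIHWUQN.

Repeat the key across the message: WKRWKRWKRWKRWK
O(14)+W(22): 36≡10 → K
L(11)+K(10): 21 → V
R(17)+R(17): 34≡8 → I
F(5)+W(22): 27≡1 → B
X(23)+K(10): 33≡7 → H
X(23)+R(17): 40≡14 → O
T(19)+W(22): 41≡15 → P
N(13)+K(10): 23 → X
I(8)+R(17): 25 → Z
H(7)+W(22): 29≡3 → D
W(22)+K(10): 32≡6 → G
U(20)+R(17): 37≡11 → L
Q(16)+W(22): 38≡12 → M
N(13)+K(10): 23 → X

KVIBHOPXZDGLMX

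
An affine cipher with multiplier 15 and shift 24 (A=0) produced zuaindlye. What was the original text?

hyosbjnaq

The inverse of 15 mod 26 is 7, since 15·7=105≡1. Apply D(y)=7·(y−24) mod 26:
z(25): 7·(25−24)=7 → h
u(20): 7·(20−24)=-28≡24 → y
a(0): 7·(0−24)=-168≡14 → o
i(8): 7·(8−24)=-112≡18 → s
n(13): 7·(13−24)=-77≡1 → b
d(3): 7·(3−24)=-147≡9 → j
l(11): 7·(11−24)=-91≡13 → n
y(24): 7·(24−24)=0 → a
e(4): 7·(4−24)=-140≡16 → q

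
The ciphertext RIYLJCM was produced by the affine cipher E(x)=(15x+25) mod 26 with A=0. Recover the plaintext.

The inverse of 15 mod 26 is 7, since 15·7=105≡1. Apply D(y)=7·(y−25) mod 26:
R(17): 7·(17−25)=-56≡22 → W
I(8): 7·(8−25)=-119≡11 → L
Y(24): 7·(24−25)=-7≡19 → T
L(11): 7·(11−25)=-98≡6 → G
J(9): 7·(9−25)=-112≡18 → S
C(2): 7·(2−25)=-161≡21 → V
M(12): 7·(12−25)=-91≡13 → N

WLTGSVN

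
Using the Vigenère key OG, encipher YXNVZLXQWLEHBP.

Repeat the key across the message: OGOGOGOGOGOGOG
Y(24)+O(14): 38≡12 → M
X(23)+G(6): 29≡3 → D
N(13)+O(14): 27≡1 → B
V(21)+G(6): 27≡1 → B
Z(25)+O(14): 39≡13 → N
L(11)+G(6): 17 → R
X(23)+O(14): 37≡11 → L
Q(16)+G(6): 22 → W
W(22)+O(14): 36≡10 → K
L(11)+G(6): 17 → R
E(4)+O(14): 18 → S
H(7)+G(6): 13 → N
B(1)+O(14): 15 → P
P(15)+G(6): 21 → V

MDBBNRLWKRSNPV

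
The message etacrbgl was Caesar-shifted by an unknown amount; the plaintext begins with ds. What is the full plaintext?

dszbqafk

From the crib: e(4)−d(3)=1, so the shift is 1.
Subtract 1 from each ciphertext letter:
e(4): 4−1=3 → d
t(19): 19−1=18 → s
a(0): 0−1=-1≡25 → z
c(2): 2−1=1 → b
r(17): 17−1=16 → q
b(1): 1−1=0 → a
g(6): 6−1=5 → f
l(11): 11−1=10 → k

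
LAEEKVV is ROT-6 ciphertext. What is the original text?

FUYYEPP

L(11): 11−6=5 → F
A(0): 0−6=-6≡20 → U
E(4): 4−6=-2≡24 → Y
E(4): 4−6=-2≡24 → Y
K(10): 10−6=4 → E
V(21): 21−6=15 → P
V(21): 21−6=15 → P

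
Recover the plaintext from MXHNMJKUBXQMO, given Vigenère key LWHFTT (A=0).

BBAITQZYUSXTD

Repeat the key across the ciphertext: LWHFTTLWHFTTL
M(12)−L(11): 1 → B
X(23)−W(22): 1 → B
H(7)−H(7): 0 → A
N(13)−F(5): 8 → I
M(12)−T(19): -7≡19 → T
J(9)−T(19): -10≡16 → Q
K(10)−L(11): -1≡25 → Z
U(20)−W(22): -2≡24 → Y
B(1)−H(7): -6≡20 → U
X(23)−F(5): 18 → S
Q(16)−T(19): -3≡23 → X
M(12)−T(19): -7≡19 → T
O(14)−L(11): 3 → D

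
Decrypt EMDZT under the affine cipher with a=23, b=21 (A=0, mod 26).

The inverse of 23 mod 26 is 17, since 23·17=391≡1. Apply D(y)=17·(y−21) mod 26:
E(4): 17·(4−21)=-289≡23 → X
M(12): 17·(12−21)=-153≡3 → D
D(3): 17·(3−21)=-306≡6 → G
Z(25): 17·(25−21)=68≡16 → Q
T(19): 17·(19−21)=-34≡18 → S

XDGQS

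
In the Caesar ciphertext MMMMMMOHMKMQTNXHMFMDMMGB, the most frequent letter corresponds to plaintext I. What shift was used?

4

The most frequent ciphertext letter is M (appears 12 times).
M is position 12; I is position 8.
Shift = 4.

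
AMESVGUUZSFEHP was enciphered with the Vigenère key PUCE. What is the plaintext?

Repeat the key across the ciphertext: PUCEPUCEPUCEPU
A(0)−P(15): -15≡11 → L
M(12)−U(20): -8≡18 → S
E(4)−C(2): 2 → C
S(18)−E(4): 14 → O
V(21)−P(15): 6 → G
G(6)−U(20): -14≡12 → M
U(20)−C(2): 18 → S
U(20)−E(4): 16 → Q
Z(25)−P(15): 10 → K
S(18)−U(20): -2≡24 → Y
F(5)−C(2): 3 → D
E(4)−E(4): 0 → A
H(7)−P(15): -8≡18 → S
P(15)−U(20): -5≡21 → V

LSCOGMSQKYDASV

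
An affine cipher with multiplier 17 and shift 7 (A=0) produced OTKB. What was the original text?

The inverse of 17 mod 26 is 23, since 17·23=391≡1. Apply D(y)=23·(y−7) mod 26:
O(14): 23·(14−7)=161≡5 → F
T(19): 23·(19−7)=276≡16 → Q
K(10): 23·(10−7)=69≡17 → R
B(1): 23·(1−7)=-138≡18 → S

FQRS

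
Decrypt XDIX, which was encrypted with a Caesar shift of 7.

QWBQ

X(23): 23−7=16 → Q
D(3): 3−7=-4≡22 → W
I(8): 8−7=1 → B
X(23): 23−7=16 → Q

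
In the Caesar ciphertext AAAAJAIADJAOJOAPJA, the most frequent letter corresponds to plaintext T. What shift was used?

7

The most frequent ciphertext letter is A (appears 9 times).
A is position 0; T is position 19.
Shift = -19≡7.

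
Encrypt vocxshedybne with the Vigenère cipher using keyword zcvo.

Repeat the key across the message: zcvozcvozcvo
v(21)+z(25): 46≡20 → u
o(14)+c(2): 16 → q
c(2)+v(21): 23 → x
x(23)+o(14): 37≡11 → l
s(18)+z(25): 43≡17 → r
h(7)+c(2): 9 → j
e(4)+v(21): 25 → z
d(3)+o(14): 17 → r
y(24)+z(25): 49≡23 → x
b(1)+c(2): 3 → d
n(13)+v(21): 34≡8 → i
e(4)+o(14): 18 → s

uqxlrjzrxdis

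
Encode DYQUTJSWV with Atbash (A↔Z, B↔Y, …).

D(3) → W(22)
Y(24) → B(1)
Q(16) → J(9)
U(20) → F(5)
T(19) → G(6)
J(9) → Q(16)
S(18) → H(7)
W(22) → D(3)
V(21) → E(4)

WBJFGQHDE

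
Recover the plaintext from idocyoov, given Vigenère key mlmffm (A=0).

Repeat the key across the ciphertext: mlmffmml
i(8)−m(12): -4≡22 → w
d(3)−l(11): -8≡18 → s
o(14)−m(12): 2 → c
c(2)−f(5): -3≡23 → x
y(24)−f(5): 19 → t
o(14)−m(12): 2 → c
o(14)−m(12): 2 → c
v(21)−l(11): 10 → k

wscxtcck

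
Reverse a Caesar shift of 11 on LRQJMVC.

L(11): 11−11=0 → A
R(17): 17−11=6 → G
Q(16): 16−11=5 → F
J(9): 9−11=-2≡24 → Y
M(12): 12−11=1 → B
V(21): 21−11=10 → K
C(2): 2−11=-9≡17 → R

AGFYBKR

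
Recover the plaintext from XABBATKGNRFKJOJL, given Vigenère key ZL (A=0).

YPCQBILVOGGZKDKA

Repeat the key across the ciphertext: ZLZLZLZLZLZLZLZL
X(23)−Z(25): -2≡24 → Y
A(0)−L(11): -11≡15 → P
B(1)−Z(25): -24≡2 → C
B(1)−L(11): -10≡16 → Q
A(0)−Z(25): -25≡1 → B
T(19)−L(11): 8 → I
K(10)−Z(25): -15≡11 → L
G(6)−L(11): -5≡21 → V
N(13)−Z(25): -12≡14 → O
R(17)−L(11): 6 → G
F(5)−Z(25): -20≡6 → G
K(10)−L(11): -1≡25 → Z
J(9)−Z(25): -16≡10 → K
O(14)−L(11): 3 → D
J(9)−Z(25): -16≡10 → K
L(11)−L(11): 0 → A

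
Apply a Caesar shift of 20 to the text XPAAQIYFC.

X(23): 23+20=43≡17 → R
P(15): 15+20=35≡9 → J
A(0): 0+20=20 → U
A(0): 0+20=20 → U
Q(16): 16+20=36≡10 → K
I(8): 8+20=28≡2 → C
Y(24): 24+20=44≡18 → S
F(5): 5+20=25 → Z
C(2): 2+20=22 → W

RJUUKCSZW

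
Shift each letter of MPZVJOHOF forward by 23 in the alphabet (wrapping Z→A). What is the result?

JMWSGLELC

M(12): 12+23=35≡9 → J
P(15): 15+23=38≡12 → M
Z(25): 25+23=48≡22 → W
V(21): 21+23=44≡18 → S
J(9): 9+23=32≡6 → G
O(14): 14+23=37≡11 → L
H(7): 7+23=30≡4 → E
O(14): 14+23=37≡11 → L
F(5): 5+23=28≡2 → C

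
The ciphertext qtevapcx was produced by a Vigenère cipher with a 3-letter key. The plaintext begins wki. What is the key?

ujw

Subtract each crib letter from the matching ciphertext letter (mod 26):
q(16)−w(22)=-6≡20 → u
t(19)−k(10)=9 → j
e(4)−i(8)=-4≡22 → w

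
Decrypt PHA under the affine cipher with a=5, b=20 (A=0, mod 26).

ZNW

The inverse of 5 mod 26 is 21, since 5·21=105≡1. Apply D(y)=21·(y−20) mod 26:
P(15): 21·(15−20)=-105≡25 → Z
H(7): 21·(7−20)=-273≡13 → N
A(0): 21·(0−20)=-420≡22 → W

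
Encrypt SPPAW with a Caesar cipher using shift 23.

S(18): 18+23=41≡15 → P
P(15): 15+23=38≡12 → M
P(15): 15+23=38≡12 → M
A(0): 0+23=23 → X
W(22): 22+23=45≡19 → T

PMMXT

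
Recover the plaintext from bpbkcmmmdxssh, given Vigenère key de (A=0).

ylygzijiatpoe

Repeat the key across the ciphertext: dedededededed
b(1)−d(3): -2≡24 → y
p(15)−e(4): 11 → l
b(1)−d(3): -2≡24 → y
k(10)−e(4): 6 → g
c(2)−d(3): -1≡25 → z
m(12)−e(4): 8 → i
m(12)−d(3): 9 → j
m(12)−e(4): 8 → i
d(3)−d(3): 0 → a
x(23)−e(4): 19 → t
s(18)−d(3): 15 → p
s(18)−e(4): 14 → o
h(7)−d(3): 4 → e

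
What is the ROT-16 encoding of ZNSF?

PDIV

Z(25): 25+16=41≡15 → P
N(13): 13+16=29≡3 → D
S(18): 18+16=34≡8 → I
F(5): 5+16=21 → V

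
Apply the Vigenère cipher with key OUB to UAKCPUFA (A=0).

IULQJVTU

Repeat the key across the message: OUBOUBOU
U(20)+O(14): 34≡8 → I
A(0)+U(20): 20 → U
K(10)+B(1): 11 → L
C(2)+O(14): 16 → Q
P(15)+U(20): 35≡9 → J
U(20)+B(1): 21 → V
F(5)+O(14): 19 → T
A(0)+U(20): 20 → U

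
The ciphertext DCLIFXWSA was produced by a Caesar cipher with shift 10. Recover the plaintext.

D(3): 3−10=-7≡19 → T
C(2): 2−10=-8≡18 → S
L(11): 11−10=1 → B
I(8): 8−10=-2≡24 → Y
F(5): 5−10=-5≡21 → V
X(23): 23−10=13 → N
W(22): 22−10=12 → M
S(18): 18−10=8 → I
A(0): 0−10=-10≡16 → Q

TSBYVNMIQ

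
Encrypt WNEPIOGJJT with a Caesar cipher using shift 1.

W(22): 22+1=23 → X
N(13): 13+1=14 → O
E(4): 4+1=5 → F
P(15): 15+1=16 → Q
I(8): 8+1=9 → J
O(14): 14+1=15 → P
G(6): 6+1=7 → H
J(9): 9+1=10 → K
J(9): 9+1=10 → K
T(19): 19+1=20 → U

XOFQJPHKKU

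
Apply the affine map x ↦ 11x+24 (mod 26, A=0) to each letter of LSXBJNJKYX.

L(11): 11·11+24=145≡15 → P
S(18): 11·18+24=222≡14 → O
X(23): 11·23+24=277≡17 → R
B(1): 11·1+24=35≡9 → J
J(9): 11·9+24=123≡19 → T
N(13): 11·13+24=167≡11 → L
J(9): 11·9+24=123≡19 → T
K(10): 11·10+24=134≡4 → E
Y(24): 11·24+24=288≡2 → C
X(23): 11·23+24=277≡17 → R

PORJTLTECR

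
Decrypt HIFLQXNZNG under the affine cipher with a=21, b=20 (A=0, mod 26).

NSDHGPRZRI

The inverse of 21 mod 26 is 5, since 21·5=105≡1. Apply D(y)=5·(y−20) mod 26:
H(7): 5·(7−20)=-65≡13 → N
I(8): 5·(8−20)=-60≡18 → S
F(5): 5·(5−20)=-75≡3 → D
L(11): 5·(11−20)=-45≡7 → H
Q(16): 5·(16−20)=-20≡6 → G
X(23): 5·(23−20)=15 → P
N(13): 5·(13−20)=-35≡17 → R
Z(25): 5·(25−20)=25 → Z
N(13): 5·(13−20)=-35≡17 → R
G(6): 5·(6−20)=-70≡8 → I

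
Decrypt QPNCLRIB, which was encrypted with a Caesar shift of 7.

JIGVEKBU

Q(16): 16−7=9 → J
P(15): 15−7=8 → I
N(13): 13−7=6 → G
C(2): 2−7=-5≡21 → V
L(11): 11−7=4 → E
R(17): 17−7=10 → K
I(8): 8−7=1 → B
B(1): 1−7=-6≡20 → U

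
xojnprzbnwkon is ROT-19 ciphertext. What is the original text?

evquwygiudrvu

x(23): 23−19=4 → e
o(14): 14−19=-5≡21 → v
j(9): 9−19=-10≡16 → q
n(13): 13−19=-6≡20 → u
p(15): 15−19=-4≡22 → w
r(17): 17−19=-2≡24 → y
z(25): 25−19=6 → g
b(1): 1−19=-18≡8 → i
n(13): 13−19=-6≡20 → u
w(22): 22−19=3 → d
k(10): 10−19=-9≡17 → r
o(14): 14−19=-5≡21 → v
n(13): 13−19=-6≡20 → u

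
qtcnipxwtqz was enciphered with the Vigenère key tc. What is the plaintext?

xrjlpneuaog

Repeat the key across the ciphertext: tctctctctct
q(16)−t(19): -3≡23 → x
t(19)−c(2): 17 → r
c(2)−t(19): -17≡9 → j
n(13)−c(2): 11 → l
i(8)−t(19): -11≡15 → p
p(15)−c(2): 13 → n
x(23)−t(19): 4 → e
w(22)−c(2): 20 → u
t(19)−t(19): 0 → a
q(16)−c(2): 14 → o
z(25)−t(19): 6 → g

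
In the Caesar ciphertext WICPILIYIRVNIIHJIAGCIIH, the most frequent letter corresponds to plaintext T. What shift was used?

15

The most frequent ciphertext letter is I (appears 9 times).
I is position 8; T is position 19.
Shift = -11≡15.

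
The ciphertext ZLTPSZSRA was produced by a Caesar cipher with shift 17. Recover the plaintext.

IUCYBIBAJ

Z(25): 25−17=8 → I
L(11): 11−17=-6≡20 → U
T(19): 19−17=2 → C
P(15): 15−17=-2≡24 → Y
S(18): 18−17=1 → B
Z(25): 25−17=8 → I
S(18): 18−17=1 → B
R(17): 17−17=0 → A
A(0): 0−17=-17≡9 → J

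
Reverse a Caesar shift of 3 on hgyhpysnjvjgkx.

edvemvpkgsgdhu

h(7): 7−3=4 → e
g(6): 6−3=3 → d
y(24): 24−3=21 → v
h(7): 7−3=4 → e
p(15): 15−3=12 → m
y(24): 24−3=21 → v
s(18): 18−3=15 → p
n(13): 13−3=10 → k
j(9): 9−3=6 → g
v(21): 21−3=18 → s
j(9): 9−3=6 → g
g(6): 6−3=3 → d
k(10): 10−3=7 → h
x(23): 23−3=20 → u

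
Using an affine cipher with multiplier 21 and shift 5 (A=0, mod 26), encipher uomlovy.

u(20): 21·20+5=425≡9 → j
o(14): 21·14+5=299≡13 → n
m(12): 21·12+5=257≡23 → x
l(11): 21·11+5=236≡2 → c
o(14): 21·14+5=299≡13 → n
v(21): 21·21+5=446≡4 → e
y(24): 21·24+5=509≡15 → p

jnxcnep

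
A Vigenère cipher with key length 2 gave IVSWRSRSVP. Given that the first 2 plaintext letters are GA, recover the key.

Subtract each crib letter from the matching ciphertext letter (mod 26):
I(8)−G(6)=2 → C
V(21)−A(0)=21 → V

CV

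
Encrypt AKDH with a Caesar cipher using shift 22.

A(0): 0+22=22 → W
K(10): 10+22=32≡6 → G
D(3): 3+22=25 → Z
H(7): 7+22=29≡3 → D

WGZD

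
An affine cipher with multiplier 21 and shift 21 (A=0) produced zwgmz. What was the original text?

ufdhu

The inverse of 21 mod 26 is 5, since 21·5=105≡1. Apply D(y)=5·(y−21) mod 26:
z(25): 5·(25−21)=20 → u
w(22): 5·(22−21)=5 → f
g(6): 5·(6−21)=-75≡3 → d
m(12): 5·(12−21)=-45≡7 → h
z(25): 5·(25−21)=20 → u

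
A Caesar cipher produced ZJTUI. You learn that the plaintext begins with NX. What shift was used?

From the crib: Z(25)−N(13)=12, so the shift is 12.

12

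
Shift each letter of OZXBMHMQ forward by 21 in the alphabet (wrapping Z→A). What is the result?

O(14): 14+21=35≡9 → J
Z(25): 25+21=46≡20 → U
X(23): 23+21=44≡18 → S
B(1): 1+21=22 → W
M(12): 12+21=33≡7 → H
H(7): 7+21=28≡2 → C
M(12): 12+21=33≡7 → H
Q(16): 16+21=37≡11 → L

JUSWHCHL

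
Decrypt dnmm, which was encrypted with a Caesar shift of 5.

yihh

d(3): 3−5=-2≡24 → y
n(13): 13−5=8 → i
m(12): 12−5=7 → h
m(12): 12−5=7 → h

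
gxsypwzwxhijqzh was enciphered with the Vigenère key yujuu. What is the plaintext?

Repeat the key across the ciphertext: yujuuyujuuyujuu
g(6)−y(24): -18≡8 → i
x(23)−u(20): 3 → d
s(18)−j(9): 9 → j
y(24)−u(20): 4 → e
p(15)−u(20): -5≡21 → v
w(22)−y(24): -2≡24 → y
z(25)−u(20): 5 → f
w(22)−j(9): 13 → n
x(23)−u(20): 3 → d
h(7)−u(20): -13≡13 → n
i(8)−y(24): -16≡10 → k
j(9)−u(20): -11≡15 → p
q(16)−j(9): 7 → h
z(25)−u(20): 5 → f
h(7)−u(20): -13≡13 → n

idjevyfndnkphfn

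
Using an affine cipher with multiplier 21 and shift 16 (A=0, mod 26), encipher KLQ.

SNO

K(10): 21·10+16=226≡18 → S
L(11): 21·11+16=247≡13 → N
Q(16): 21·16+16=352≡14 → O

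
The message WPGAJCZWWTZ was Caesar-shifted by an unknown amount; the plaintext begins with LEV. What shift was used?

11

From the crib: W(22)−L(11)=11, so the shift is 11.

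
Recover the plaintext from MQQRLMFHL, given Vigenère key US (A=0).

SYWZRULPR

Repeat the key across the ciphertext: USUSUSUSU
M(12)−U(20): -8≡18 → S
Q(16)−S(18): -2≡24 → Y
Q(16)−U(20): -4≡22 → W
R(17)−S(18): -1≡25 → Z
L(11)−U(20): -9≡17 → R
M(12)−S(18): -6≡20 → U
F(5)−U(20): -15≡11 → L
H(7)−S(18): -11≡15 → P
L(11)−U(20): -9≡17 → R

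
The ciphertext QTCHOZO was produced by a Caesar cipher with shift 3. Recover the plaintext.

NQZELWL

Q(16): 16−3=13 → N
T(19): 19−3=16 → Q
C(2): 2−3=-1≡25 → Z
H(7): 7−3=4 → E
O(14): 14−3=11 → L
Z(25): 25−3=22 → W
O(14): 14−3=11 → L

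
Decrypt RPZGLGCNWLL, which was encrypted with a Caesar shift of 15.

CAKRWRNYHWW

R(17): 17−15=2 → C
P(15): 15−15=0 → A
Z(25): 25−15=10 → K
G(6): 6−15=-9≡17 → R
L(11): 11−15=-4≡22 → W
G(6): 6−15=-9≡17 → R
C(2): 2−15=-13≡13 → N
N(13): 13−15=-2≡24 → Y
W(22): 22−15=7 → H
L(11): 11−15=-4≡22 → W
L(11): 11−15=-4≡22 → W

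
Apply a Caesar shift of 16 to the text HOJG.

XEZW

H(7): 7+16=23 → X
O(14): 14+16=30≡4 → E
J(9): 9+16=25 → Z
G(6): 6+16=22 → W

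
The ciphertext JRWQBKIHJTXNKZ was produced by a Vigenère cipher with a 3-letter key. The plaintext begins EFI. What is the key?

Subtract each crib letter from the matching ciphertext letter (mod 26):
J(9)−E(4)=5 → F
R(17)−F(5)=12 → M
W(22)−I(8)=14 → O

FMO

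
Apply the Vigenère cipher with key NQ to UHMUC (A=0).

HXZKP

Repeat the key across the message: NQNQN
U(20)+N(13): 33≡7 → H
H(7)+Q(16): 23 → X
M(12)+N(13): 25 → Z
U(20)+Q(16): 36≡10 → K
C(2)+N(13): 15 → P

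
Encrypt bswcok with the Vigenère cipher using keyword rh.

sznjfr

Repeat the key across the message: rhrhrh
b(1)+r(17): 18 → s
s(18)+h(7): 25 → z
w(22)+r(17): 39≡13 → n
c(2)+h(7): 9 → j
o(14)+r(17): 31≡5 → f
k(10)+h(7): 17 → r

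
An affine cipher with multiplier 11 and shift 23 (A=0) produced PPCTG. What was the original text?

EERCP

The inverse of 11 mod 26 is 19, since 11·19=209≡1. Apply D(y)=19·(y−23) mod 26:
P(15): 19·(15−23)=-152≡4 → E
P(15): 19·(15−23)=-152≡4 → E
C(2): 19·(2−23)=-399≡17 → R
T(19): 19·(19−23)=-76≡2 → C
G(6): 19·(6−23)=-323≡15 → P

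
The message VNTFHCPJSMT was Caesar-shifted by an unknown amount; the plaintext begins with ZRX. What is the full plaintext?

From the crib: V(21)−Z(25)=-4≡22, so the shift is 22.
Subtract 22 from each ciphertext letter:
V(21): 21−22=-1≡25 → Z
N(13): 13−22=-9≡17 → R
T(19): 19−22=-3≡23 → X
F(5): 5−22=-17≡9 → J
H(7): 7−22=-15≡11 → L
C(2): 2−22=-20≡6 → G
P(15): 15−22=-7≡19 → T
J(9): 9−22=-13≡13 → N
S(18): 18−22=-4≡22 → W
M(12): 12−22=-10≡16 → Q
T(19): 19−22=-3≡23 → X

ZRXJLGTNWQX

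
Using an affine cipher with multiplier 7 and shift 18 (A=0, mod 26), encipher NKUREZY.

FKCHULE

N(13): 7·13+18=109≡5 → F
K(10): 7·10+18=88≡10 → K
U(20): 7·20+18=158≡2 → C
R(17): 7·17+18=137≡7 → H
E(4): 7·4+18=46≡20 → U
Z(25): 7·25+18=193≡11 → L
Y(24): 7·24+18=186≡4 → E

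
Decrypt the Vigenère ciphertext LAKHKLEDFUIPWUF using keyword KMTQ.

BORRAZLNVIPZMIM

Repeat the key across the ciphertext: KMTQKMTQKMTQKMT
L(11)−K(10): 1 → B
A(0)−M(12): -12≡14 → O
K(10)−T(19): -9≡17 → R
H(7)−Q(16): -9≡17 → R
K(10)−K(10): 0 → A
L(11)−M(12): -1≡25 → Z
E(4)−T(19): -15≡11 → L
D(3)−Q(16): -13≡13 → N
F(5)−K(10): -5≡21 → V
U(20)−M(12): 8 → I
I(8)−T(19): -11≡15 → P
P(15)−Q(16): -1≡25 → Z
W(22)−K(10): 12 → M
U(20)−M(12): 8 → I
F(5)−T(19): -14≡12 → M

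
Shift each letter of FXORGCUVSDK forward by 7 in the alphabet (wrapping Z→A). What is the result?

MEVYNJBCZKR

F(5): 5+7=12 → M
X(23): 23+7=30≡4 → E
O(14): 14+7=21 → V
R(17): 17+7=24 → Y
G(6): 6+7=13 → N
C(2): 2+7=9 → J
U(20): 20+7=27≡1 → B
V(21): 21+7=28≡2 → C
S(18): 18+7=25 → Z
D(3): 3+7=10 → K
K(10): 10+7=17 → R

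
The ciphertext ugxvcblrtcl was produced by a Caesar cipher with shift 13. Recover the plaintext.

u(20): 20−13=7 → h
g(6): 6−13=-7≡19 → t
x(23): 23−13=10 → k
v(21): 21−13=8 → i
c(2): 2−13=-11≡15 → p
b(1): 1−13=-12≡14 → o
l(11): 11−13=-2≡24 → y
r(17): 17−13=4 → e
t(19): 19−13=6 → g
c(2): 2−13=-11≡15 → p
l(11): 11−13=-2≡24 → y

htkipoyegpy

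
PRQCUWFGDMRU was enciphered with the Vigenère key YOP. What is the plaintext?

Repeat the key across the ciphertext: YOPYOPYOPYOP
P(15)−Y(24): -9≡17 → R
R(17)−O(14): 3 → D
Q(16)−P(15): 1 → B
C(2)−Y(24): -22≡4 → E
U(20)−O(14): 6 → G
W(22)−P(15): 7 → H
F(5)−Y(24): -19≡7 → H
G(6)−O(14): -8≡18 → S
D(3)−P(15): -12≡14 → O
M(12)−Y(24): -12≡14 → O
R(17)−O(14): 3 → D
U(20)−P(15): 5 → F

RDBEGHHSOODF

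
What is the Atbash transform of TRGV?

GITE

T(19) → G(6)
R(17) → I(8)
G(6) → T(19)
V(21) → E(4)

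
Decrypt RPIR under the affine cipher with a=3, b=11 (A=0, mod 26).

CKZC

The inverse of 3 mod 26 is 9, since 3·9=27≡1. Apply D(y)=9·(y−11) mod 26:
R(17): 9·(17−11)=54≡2 → C
P(15): 9·(15−11)=36≡10 → K
I(8): 9·(8−11)=-27≡25 → Z
R(17): 9·(17−11)=54≡2 → C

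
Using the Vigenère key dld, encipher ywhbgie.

Repeat the key across the message: dlddldd
y(24)+d(3): 27≡1 → b
w(22)+l(11): 33≡7 → h
h(7)+d(3): 10 → k
b(1)+d(3): 4 → e
g(6)+l(11): 17 → r
i(8)+d(3): 11 → l
e(4)+d(3): 7 → h

bhkerlh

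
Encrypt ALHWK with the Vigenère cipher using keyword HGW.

HRDDQ

Repeat the key across the message: HGWHG
A(0)+H(7): 7 → H
L(11)+G(6): 17 → R
H(7)+W(22): 29≡3 → D
W(22)+H(7): 29≡3 → D
K(10)+G(6): 16 → Q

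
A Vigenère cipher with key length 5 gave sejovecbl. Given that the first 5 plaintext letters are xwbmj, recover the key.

Subtract each crib letter from the matching ciphertext letter (mod 26):
s(18)−x(23)=-5≡21 → v
e(4)−w(22)=-18≡8 → i
j(9)−b(1)=8 → i
o(14)−m(12)=2 → c
v(21)−j(9)=12 → m

viicm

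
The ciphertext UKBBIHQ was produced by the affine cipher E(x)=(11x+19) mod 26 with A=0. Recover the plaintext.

The inverse of 11 mod 26 is 19, since 11·19=209≡1. Apply D(y)=19·(y−19) mod 26:
U(20): 19·(20−19)=19 → T
K(10): 19·(10−19)=-171≡11 → L
B(1): 19·(1−19)=-342≡22 → W
B(1): 19·(1−19)=-342≡22 → W
I(8): 19·(8−19)=-209≡25 → Z
H(7): 19·(7−19)=-228≡6 → G
Q(16): 19·(16−19)=-57≡21 → V

TLWWZGV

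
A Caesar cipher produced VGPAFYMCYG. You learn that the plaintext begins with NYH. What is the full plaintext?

NYHSXQEUQY

From the crib: V(21)−N(13)=8, so the shift is 8.
Subtract 8 from each ciphertext letter:
V(21): 21−8=13 → N
G(6): 6−8=-2≡24 → Y
P(15): 15−8=7 → H
A(0): 0−8=-8≡18 → S
F(5): 5−8=-3≡23 → X
Y(24): 24−8=16 → Q
M(12): 12−8=4 → E
C(2): 2−8=-6≡20 → U
Y(24): 24−8=16 → Q
G(6): 6−8=-2≡24 → Y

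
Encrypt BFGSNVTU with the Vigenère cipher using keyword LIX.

Repeat the key across the message: LIXLIXLI
B(1)+L(11): 12 → M
F(5)+I(8): 13 → N
G(6)+X(23): 29≡3 → D
S(18)+L(11): 29≡3 → D
N(13)+I(8): 21 → V
V(21)+X(23): 44≡18 → S
T(19)+L(11): 30≡4 → E
U(20)+I(8): 28≡2 → C

MNDDVSEC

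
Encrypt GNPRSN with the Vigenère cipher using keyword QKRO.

Repeat the key across the message: QKROQK
G(6)+Q(16): 22 → W
N(13)+K(10): 23 → X
P(15)+R(17): 32≡6 → G
R(17)+O(14): 31≡5 → F
S(18)+Q(16): 34≡8 → I
N(13)+K(10): 23 → X

WXGFIX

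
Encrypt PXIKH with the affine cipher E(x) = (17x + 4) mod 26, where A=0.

ZFKST

P(15): 17·15+4=259≡25 → Z
X(23): 17·23+4=395≡5 → F
I(8): 17·8+4=140≡10 → K
K(10): 17·10+4=174≡18 → S
H(7): 17·7+4=123≡19 → T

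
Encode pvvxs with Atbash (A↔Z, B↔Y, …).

p(15) → k(10)
v(21) → e(4)
v(21) → e(4)
x(23) → c(2)
s(18) → h(7)

keech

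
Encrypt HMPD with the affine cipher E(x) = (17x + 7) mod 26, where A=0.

WDCG

H(7): 17·7+7=126≡22 → W
M(12): 17·12+7=211≡3 → D
P(15): 17·15+7=262≡2 → C
D(3): 17·3+7=58≡6 → G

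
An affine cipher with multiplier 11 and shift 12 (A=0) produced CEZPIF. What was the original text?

SENFCX

The inverse of 11 mod 26 is 19, since 11·19=209≡1. Apply D(y)=19·(y−12) mod 26:
C(2): 19·(2−12)=-190≡18 → S
E(4): 19·(4−12)=-152≡4 → E
Z(25): 19·(25−12)=247≡13 → N
P(15): 19·(15−12)=57≡5 → F
I(8): 19·(8−12)=-76≡2 → C
F(5): 19·(5−12)=-133≡23 → X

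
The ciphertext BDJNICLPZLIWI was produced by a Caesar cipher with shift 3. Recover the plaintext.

B(1): 1−3=-2≡24 → Y
D(3): 3−3=0 → A
J(9): 9−3=6 → G
N(13): 13−3=10 → K
I(8): 8−3=5 → F
C(2): 2−3=-1≡25 → Z
L(11): 11−3=8 → I
P(15): 15−3=12 → M
Z(25): 25−3=22 → W
L(11): 11−3=8 → I
I(8): 8−3=5 → F
W(22): 22−3=19 → T
I(8): 8−3=5 → F

YAGKFZIMWIFTF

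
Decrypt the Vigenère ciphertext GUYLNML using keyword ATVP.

Repeat the key across the ciphertext: ATVPATV
G(6)−A(0): 6 → G
U(20)−T(19): 1 → B
Y(24)−V(21): 3 → D
L(11)−P(15): -4≡22 → W
N(13)−A(0): 13 → N
M(12)−T(19): -7≡19 → T
L(11)−V(21): -10≡16 → Q

GBDWNTQ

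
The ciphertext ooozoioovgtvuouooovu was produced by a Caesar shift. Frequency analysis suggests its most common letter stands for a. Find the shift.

14

The most frequent ciphertext letter is o (appears 10 times).
o is position 14; a is position 0.
Shift = 14.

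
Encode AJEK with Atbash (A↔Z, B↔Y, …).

ZQVP

A(0) → Z(25)
J(9) → Q(16)
E(4) → V(21)
K(10) → P(15)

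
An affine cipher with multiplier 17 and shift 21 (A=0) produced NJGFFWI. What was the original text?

The inverse of 17 mod 26 is 23, since 17·23=391≡1. Apply D(y)=23·(y−21) mod 26:
N(13): 23·(13−21)=-184≡24 → Y
J(9): 23·(9−21)=-276≡10 → K
G(6): 23·(6−21)=-345≡19 → T
F(5): 23·(5−21)=-368≡22 → W
F(5): 23·(5−21)=-368≡22 → W
W(22): 23·(22−21)=23 → X
I(8): 23·(8−21)=-299≡13 → N

YKTWWXN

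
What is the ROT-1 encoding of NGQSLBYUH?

OHRTMCZVI

N(13): 13+1=14 → O
G(6): 6+1=7 → H
Q(16): 16+1=17 → R
S(18): 18+1=19 → T
L(11): 11+1=12 → M
B(1): 1+1=2 → C
Y(24): 24+1=25 → Z
U(20): 20+1=21 → V
H(7): 7+1=8 → I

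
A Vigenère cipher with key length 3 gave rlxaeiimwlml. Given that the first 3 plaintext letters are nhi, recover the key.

Subtract each crib letter from the matching ciphertext letter (mod 26):
r(17)−n(13)=4 → e
l(11)−h(7)=4 → e
x(23)−i(8)=15 → p

eep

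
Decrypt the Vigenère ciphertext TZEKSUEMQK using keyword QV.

DEOPCZORAP

Repeat the key across the ciphertext: QVQVQVQVQV
T(19)−Q(16): 3 → D
Z(25)−V(21): 4 → E
E(4)−Q(16): -12≡14 → O
K(10)−V(21): -11≡15 → P
S(18)−Q(16): 2 → C
U(20)−V(21): -1≡25 → Z
E(4)−Q(16): -12≡14 → O
M(12)−V(21): -9≡17 → R
Q(16)−Q(16): 0 → A
K(10)−V(21): -11≡15 → P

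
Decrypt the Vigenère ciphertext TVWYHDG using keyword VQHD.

YFPVMNZ

Repeat the key across the ciphertext: VQHDVQH
T(19)−V(21): -2≡24 → Y
V(21)−Q(16): 5 → F
W(22)−H(7): 15 → P
Y(24)−D(3): 21 → V
H(7)−V(21): -14≡12 → M
D(3)−Q(16): -13≡13 → N
G(6)−H(7): -1≡25 → Z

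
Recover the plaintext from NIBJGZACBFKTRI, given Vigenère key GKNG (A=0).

Repeat the key across the ciphertext: GKNGGKNGGKNGGK
N(13)−G(6): 7 → H
I(8)−K(10): -2≡24 → Y
B(1)−N(13): -12≡14 → O
J(9)−G(6): 3 → D
G(6)−G(6): 0 → A
Z(25)−K(10): 15 → P
A(0)−N(13): -13≡13 → N
C(2)−G(6): -4≡22 → W
B(1)−G(6): -5≡21 → V
F(5)−K(10): -5≡21 → V
K(10)−N(13): -3≡23 → X
T(19)−G(6): 13 → N
R(17)−G(6): 11 → L
I(8)−K(10): -2≡24 → Y

HYODAPNWVVXNLY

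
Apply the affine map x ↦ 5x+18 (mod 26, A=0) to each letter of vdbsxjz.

v(21): 5·21+18=123≡19 → t
d(3): 5·3+18=33≡7 → h
b(1): 5·1+18=23 → x
s(18): 5·18+18=108≡4 → e
x(23): 5·23+18=133≡3 → d
j(9): 5·9+18=63≡11 → l
z(25): 5·25+18=143≡13 → n

thxedln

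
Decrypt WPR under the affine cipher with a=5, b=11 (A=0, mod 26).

XGW

The inverse of 5 mod 26 is 21, since 5·21=105≡1. Apply D(y)=21·(y−11) mod 26:
W(22): 21·(22−11)=231≡23 → X
P(15): 21·(15−11)=84≡6 → G
R(17): 21·(17−11)=126≡22 → W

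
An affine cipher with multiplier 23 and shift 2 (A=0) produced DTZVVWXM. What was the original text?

RDBLLCTO

The inverse of 23 mod 26 is 17, since 23·17=391≡1. Apply D(y)=17·(y−2) mod 26:
D(3): 17·(3−2)=17 → R
T(19): 17·(19−2)=289≡3 → D
Z(25): 17·(25−2)=391≡1 → B
V(21): 17·(21−2)=323≡11 → L
V(21): 17·(21−2)=323≡11 → L
W(22): 17·(22−2)=340≡2 → C
X(23): 17·(23−2)=357≡19 → T
M(12): 17·(12−2)=170≡14 → O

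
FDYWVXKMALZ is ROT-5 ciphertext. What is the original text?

AYTRQSFHVGU

F(5): 5−5=0 → A
D(3): 3−5=-2≡24 → Y
Y(24): 24−5=19 → T
W(22): 22−5=17 → R
V(21): 21−5=16 → Q
X(23): 23−5=18 → S
K(10): 10−5=5 → F
M(12): 12−5=7 → H
A(0): 0−5=-5≡21 → V
L(11): 11−5=6 → G
Z(25): 25−5=20 → U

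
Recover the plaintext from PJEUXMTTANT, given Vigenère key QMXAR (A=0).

Repeat the key across the ciphertext: QMXARQMXARQ
P(15)−Q(16): -1≡25 → Z
J(9)−M(12): -3≡23 → X
E(4)−X(23): -19≡7 → H
U(20)−A(0): 20 → U
X(23)−R(17): 6 → G
M(12)−Q(16): -4≡22 → W
T(19)−M(12): 7 → H
T(19)−X(23): -4≡22 → W
A(0)−A(0): 0 → A
N(13)−R(17): -4≡22 → W
T(19)−Q(16): 3 → D

ZXHUGWHWAWD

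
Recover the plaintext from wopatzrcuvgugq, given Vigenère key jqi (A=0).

nyhrdrimmmqmxa

Repeat the key across the ciphertext: jqijqijqijqijq
w(22)−j(9): 13 → n
o(14)−q(16): -2≡24 → y
p(15)−i(8): 7 → h
a(0)−j(9): -9≡17 → r
t(19)−q(16): 3 → d
z(25)−i(8): 17 → r
r(17)−j(9): 8 → i
c(2)−q(16): -14≡12 → m
u(20)−i(8): 12 → m
v(21)−j(9): 12 → m
g(6)−q(16): -10≡16 → q
u(20)−i(8): 12 → m
g(6)−j(9): -3≡23 → x
q(16)−q(16): 0 → a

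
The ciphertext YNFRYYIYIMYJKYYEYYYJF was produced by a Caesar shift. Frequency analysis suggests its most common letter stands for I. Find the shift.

The most frequent ciphertext letter is Y (appears 10 times).
Y is position 24; I is position 8.
Shift = 16.

16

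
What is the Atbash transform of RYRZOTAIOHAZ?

R(17) → I(8)
Y(24) → B(1)
R(17) → I(8)
Z(25) → A(0)
O(14) → L(11)
T(19) → G(6)
A(0) → Z(25)
I(8) → R(17)
O(14) → L(11)
H(7) → S(18)
A(0) → Z(25)
Z(25) → A(0)

IBIALGZRLSZA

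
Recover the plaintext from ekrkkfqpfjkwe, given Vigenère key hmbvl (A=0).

xyqpzyeokydkd

Repeat the key across the ciphertext: hmbvlhmbvlhmb
e(4)−h(7): -3≡23 → x
k(10)−m(12): -2≡24 → y
r(17)−b(1): 16 → q
k(10)−v(21): -11≡15 → p
k(10)−l(11): -1≡25 → z
f(5)−h(7): -2≡24 → y
q(16)−m(12): 4 → e
p(15)−b(1): 14 → o
f(5)−v(21): -16≡10 → k
j(9)−l(11): -2≡24 → y
k(10)−h(7): 3 → d
w(22)−m(12): 10 → k
e(4)−b(1): 3 → d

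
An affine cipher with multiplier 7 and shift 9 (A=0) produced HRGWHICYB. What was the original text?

WQHNWLZRK

The inverse of 7 mod 26 is 15, since 7·15=105≡1. Apply D(y)=15·(y−9) mod 26:
H(7): 15·(7−9)=-30≡22 → W
R(17): 15·(17−9)=120≡16 → Q
G(6): 15·(6−9)=-45≡7 → H
W(22): 15·(22−9)=195≡13 → N
H(7): 15·(7−9)=-30≡22 → W
I(8): 15·(8−9)=-15≡11 → L
C(2): 15·(2−9)=-105≡25 → Z
Y(24): 15·(24−9)=225≡17 → R
B(1): 15·(1−9)=-120≡10 → K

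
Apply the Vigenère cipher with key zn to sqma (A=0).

Repeat the key across the message: znzn
s(18)+z(25): 43≡17 → r
q(16)+n(13): 29≡3 → d
m(12)+z(25): 37≡11 → l
a(0)+n(13): 13 → n

rdln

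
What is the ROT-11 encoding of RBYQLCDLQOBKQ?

CMJBWNOWBZMVB

R(17): 17+11=28≡2 → C
B(1): 1+11=12 → M
Y(24): 24+11=35≡9 → J
Q(16): 16+11=27≡1 → B
L(11): 11+11=22 → W
C(2): 2+11=13 → N
D(3): 3+11=14 → O
L(11): 11+11=22 → W
Q(16): 16+11=27≡1 → B
O(14): 14+11=25 → Z
B(1): 1+11=12 → M
K(10): 10+11=21 → V
Q(16): 16+11=27≡1 → B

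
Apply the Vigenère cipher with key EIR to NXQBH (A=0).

Repeat the key across the message: EIREI
N(13)+E(4): 17 → R
X(23)+I(8): 31≡5 → F
Q(16)+R(17): 33≡7 → H
B(1)+E(4): 5 → F
H(7)+I(8): 15 → P

RFHFP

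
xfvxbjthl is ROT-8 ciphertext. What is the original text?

pxnptblzd

x(23): 23−8=15 → p
f(5): 5−8=-3≡23 → x
v(21): 21−8=13 → n
x(23): 23−8=15 → p
b(1): 1−8=-7≡19 → t
j(9): 9−8=1 → b
t(19): 19−8=11 → l
h(7): 7−8=-1≡25 → z
l(11): 11−8=3 → d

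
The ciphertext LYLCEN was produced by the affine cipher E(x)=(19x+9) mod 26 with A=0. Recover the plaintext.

WJWBXS

The inverse of 19 mod 26 is 11, since 19·11=209≡1. Apply D(y)=11·(y−9) mod 26:
L(11): 11·(11−9)=22 → W
Y(24): 11·(24−9)=165≡9 → J
L(11): 11·(11−9)=22 → W
C(2): 11·(2−9)=-77≡1 → B
E(4): 11·(4−9)=-55≡23 → X
N(13): 11·(13−9)=44≡18 → S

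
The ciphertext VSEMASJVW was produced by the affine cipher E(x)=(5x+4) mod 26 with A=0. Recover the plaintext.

TIAMUIBTO

The inverse of 5 mod 26 is 21, since 5·21=105≡1. Apply D(y)=21·(y−4) mod 26:
V(21): 21·(21−4)=357≡19 → T
S(18): 21·(18−4)=294≡8 → I
E(4): 21·(4−4)=0 → A
M(12): 21·(12−4)=168≡12 → M
A(0): 21·(0−4)=-84≡20 → U
S(18): 21·(18−4)=294≡8 → I
J(9): 21·(9−4)=105≡1 → B
V(21): 21·(21−4)=357≡19 → T
W(22): 21·(22−4)=378≡14 → O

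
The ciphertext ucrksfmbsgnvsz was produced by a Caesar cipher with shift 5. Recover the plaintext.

u(20): 20−5=15 → p
c(2): 2−5=-3≡23 → x
r(17): 17−5=12 → m
k(10): 10−5=5 → f
s(18): 18−5=13 → n
f(5): 5−5=0 → a
m(12): 12−5=7 → h
b(1): 1−5=-4≡22 → w
s(18): 18−5=13 → n
g(6): 6−5=1 → b
n(13): 13−5=8 → i
v(21): 21−5=16 → q
s(18): 18−5=13 → n
z(25): 25−5=20 → u

pxmfnahwnbiqnu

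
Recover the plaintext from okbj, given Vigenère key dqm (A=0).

lupg

Repeat the key across the ciphertext: dqmd
o(14)−d(3): 11 → l
k(10)−q(16): -6≡20 → u
b(1)−m(12): -11≡15 → p
j(9)−d(3): 6 → g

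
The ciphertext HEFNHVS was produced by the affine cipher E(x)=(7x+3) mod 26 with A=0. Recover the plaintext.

The inverse of 7 mod 26 is 15, since 7·15=105≡1. Apply D(y)=15·(y−3) mod 26:
H(7): 15·(7−3)=60≡8 → I
E(4): 15·(4−3)=15 → P
F(5): 15·(5−3)=30≡4 → E
N(13): 15·(13−3)=150≡20 → U
H(7): 15·(7−3)=60≡8 → I
V(21): 15·(21−3)=270≡10 → K
S(18): 15·(18−3)=225≡17 → R

IPEUIKR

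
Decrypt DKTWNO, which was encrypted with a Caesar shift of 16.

NUDGXY

D(3): 3−16=-13≡13 → N
K(10): 10−16=-6≡20 → U
T(19): 19−16=3 → D
W(22): 22−16=6 → G
N(13): 13−16=-3≡23 → X
O(14): 14−16=-2≡24 → Y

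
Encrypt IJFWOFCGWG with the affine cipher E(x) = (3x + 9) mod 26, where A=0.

I(8): 3·8+9=33≡7 → H
J(9): 3·9+9=36≡10 → K
F(5): 3·5+9=24 → Y
W(22): 3·22+9=75≡23 → X
O(14): 3·14+9=51≡25 → Z
F(5): 3·5+9=24 → Y
C(2): 3·2+9=15 → P
G(6): 3·6+9=27≡1 → B
W(22): 3·22+9=75≡23 → X
G(6): 3·6+9=27≡1 → B

HKYXZYPBXB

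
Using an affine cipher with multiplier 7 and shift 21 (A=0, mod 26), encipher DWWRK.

D(3): 7·3+21=42≡16 → Q
W(22): 7·22+21=175≡19 → T
W(22): 7·22+21=175≡19 → T
R(17): 7·17+21=140≡10 → K
K(10): 7·10+21=91≡13 → N

QTTKN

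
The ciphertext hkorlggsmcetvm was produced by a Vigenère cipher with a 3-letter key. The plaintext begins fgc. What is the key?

cem

Subtract each crib letter from the matching ciphertext letter (mod 26):
h(7)−f(5)=2 → c
k(10)−g(6)=4 → e
o(14)−c(2)=12 → m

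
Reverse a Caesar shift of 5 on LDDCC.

GYYXX

L(11): 11−5=6 → G
D(3): 3−5=-2≡24 → Y
D(3): 3−5=-2≡24 → Y
C(2): 2−5=-3≡23 → X
C(2): 2−5=-3≡23 → X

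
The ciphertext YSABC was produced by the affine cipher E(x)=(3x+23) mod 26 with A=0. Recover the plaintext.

JHBKT

The inverse of 3 mod 26 is 9, since 3·9=27≡1. Apply D(y)=9·(y−23) mod 26:
Y(24): 9·(24−23)=9 → J
S(18): 9·(18−23)=-45≡7 → H
A(0): 9·(0−23)=-207≡1 → B
B(1): 9·(1−23)=-198≡10 → K
C(2): 9·(2−23)=-189≡19 → T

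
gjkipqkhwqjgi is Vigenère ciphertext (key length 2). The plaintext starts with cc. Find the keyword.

eh

Subtract each crib letter from the matching ciphertext letter (mod 26):
g(6)−c(2)=4 → e
j(9)−c(2)=7 → h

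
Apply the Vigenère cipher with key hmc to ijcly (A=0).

Repeat the key across the message: hmchm
i(8)+h(7): 15 → p
j(9)+m(12): 21 → v
c(2)+c(2): 4 → e
l(11)+h(7): 18 → s
y(24)+m(12): 36≡10 → k

pvesk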